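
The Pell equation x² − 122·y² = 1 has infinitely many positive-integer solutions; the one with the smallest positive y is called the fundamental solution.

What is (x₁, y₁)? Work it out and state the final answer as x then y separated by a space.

243 22

d=122: √d = [11; 22] (ℓ=1, odd), read p_1/q_1
k=0  a_k=11  p_k/q_k = 11/1
k=1  a_k=22  p_k/q_k = 243/22
→ (243, 22).  Check: 243²=59049, 122·22²=59048, difference 1.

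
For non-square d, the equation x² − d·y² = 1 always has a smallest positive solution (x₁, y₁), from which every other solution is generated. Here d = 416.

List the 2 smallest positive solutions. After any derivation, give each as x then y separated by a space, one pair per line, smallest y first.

d=416: √d = [20; 2,1,1,9,1,1,2,40] (ℓ=8, even), read p_7/q_7
a_0=20:  p_0=20·1+0=20,  q_0=20·0+1=1
…
a_2=1:  p_2=1·41+20=61,  q_2=1·2+1=3
…
a_5=1:  p_5=1·979+102=1081,  q_5=1·48+5=53
a_6=1:  p_6=1·1081+979=2060,  q_6=1·53+48=101
a_7=2:  p_7=2·2060+1081=5201,  q_7=2·101+53=255
→ (5201, 255).  Check: 5201²=27050401, 416·255²=27050400, difference 1.
(5201+255√416)^2 = 54100801 + 2652510√416

5201 255
54100801 2652510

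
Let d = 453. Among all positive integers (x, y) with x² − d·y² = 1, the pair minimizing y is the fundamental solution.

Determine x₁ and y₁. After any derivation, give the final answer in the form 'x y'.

1653751 77700

d=453: √d = [21; 3,1,1,10,14,10,1,1,3,42] (ℓ=10, even), read p_9/q_9
a_0=21:  p_0=21·1+0=21,  q_0=21·0+1=1
a_1=3:  p_1=3·21+1=64,  q_1=3·1+0=3
…
a_4=10:  p_4=10·149+85=1575,  q_4=10·7+4=74
…
a_7=1:  p_7=1·223565+22199=245764,  q_7=1·10504+1043=11547
a_8=1:  p_8=1·245764+223565=469329,  q_8=1·11547+10504=22051
a_9=3:  p_9=3·469329+245764=1653751,  q_9=3·22051+11547=77700
fundamental: x₁=1653751, y₁=77700  (since 2734892370001 − 453·6037290000 = 1)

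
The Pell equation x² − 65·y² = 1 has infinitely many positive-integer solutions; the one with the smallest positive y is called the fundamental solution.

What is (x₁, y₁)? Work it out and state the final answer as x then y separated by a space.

d=65: √d = [8; 16] (ℓ=1, odd), read p_1/q_1
a_0=8:  p_0=8·1+0=8,  q_0=8·0+1=1
a_1=16:  p_1=16·8+1=129,  q_1=16·1+0=16
(x₁, y₁) = (129, 16);  129² − 65·16² = 1 ✓

129 16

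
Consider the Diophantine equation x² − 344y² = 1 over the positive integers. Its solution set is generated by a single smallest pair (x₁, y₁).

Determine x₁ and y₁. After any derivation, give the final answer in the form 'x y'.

[18; 1,1,4,1,3,1,4,1,1,36] for √344; ℓ=10 ⇒ convergent index 9
step 0: (18, 1)  from 18·(1,0) + (0,1)
step 1: (19, 1)  from 1·(18,1) + (1,0)
step 2: (37, 2)  from 1·(19,1) + (18,1)
step 3: (167, 9)  from 4·(37,2) + (19,1)
step 4: (204, 11)  from 1·(167,9) + (37,2)
…
step 6: (983, 53)  from 1·(779,42) + (204,11)
…
step 8: (5694, 307)  from 1·(4711,254) + (983,53)
step 9: (10405, 561)  from 1·(5694,307) + (4711,254)
fundamental: x₁=10405, y₁=561  (since 108264025 − 344·314721 = 1)

10405 561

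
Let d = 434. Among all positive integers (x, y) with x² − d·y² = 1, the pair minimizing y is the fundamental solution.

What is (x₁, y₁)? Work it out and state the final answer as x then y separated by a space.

125 6

√434 = [20; 1,4,1,40, …], period ℓ=4 (even) → k=3
a_0=20:  p_0=20·1+0=20,  q_0=20·0+1=1
…
a_2=4:  p_2=4·21+20=104,  q_2=4·1+1=5
a_3=1:  p_3=1·104+21=125,  q_3=1·5+1=6
(x₁, y₁) = (125, 6);  125² − 434·6² = 1 ✓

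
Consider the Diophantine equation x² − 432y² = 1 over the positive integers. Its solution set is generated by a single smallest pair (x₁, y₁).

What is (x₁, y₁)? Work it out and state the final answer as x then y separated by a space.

1351 65

√432 → a₀=20, period (1,3,1,1,1,3,1,40); ℓ=8 even so k=7
k=0  a_k=20  p_k/q_k = 20/1
…
k=5  a_k=1  p_k/q_k = 291/14
k=6  a_k=3  p_k/q_k = 1060/51
k=7  a_k=1  p_k/q_k = 1351/65
(x₁, y₁) = (1351, 65);  1351² − 432·65² = 1 ✓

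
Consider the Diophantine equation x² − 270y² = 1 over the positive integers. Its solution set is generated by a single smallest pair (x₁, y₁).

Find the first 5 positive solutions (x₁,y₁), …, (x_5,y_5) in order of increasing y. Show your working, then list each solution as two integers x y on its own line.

5291 322
55989361 3407404
592479412811 36057148806
6269617090376641 381556745257688
66345087457886202251 4037633442259705610

d=270: √d = [16; 2,3,6,3,2,32] (ℓ=6, even), read p_5/q_5
k=0  a_k=16  p_k/q_k = 16/1
k=1  a_k=2  p_k/q_k = 33/2
k=2  a_k=3  p_k/q_k = 115/7
k=3  a_k=6  p_k/q_k = 723/44
k=4  a_k=3  p_k/q_k = 2284/139
k=5  a_k=2  p_k/q_k = 5291/322
→ (5291, 322).  Check: 5291²=27994681, 270·322²=27994680, difference 1.
k=2:  x_2 = 5291·5291+270·322·322 = 55989361,  y_2 = 5291·322+322·5291 = 3407404
k=3:  x_3 = 5291·55989361+270·322·3407404 = 592479412811,  y_3 = 5291·3407404+322·55989361 = 36057148806
k=4:  x_4 = 5291·592479412811+270·322·36057148806 = 6269617090376641,  y_4 = 5291·36057148806+322·592479412811 = 381556745257688
k=5:  x_5 = 5291·6269617090376641+270·322·381556745257688 = 66345087457886202251,  y_5 = 5291·381556745257688+322·6269617090376641 = 4037633442259705610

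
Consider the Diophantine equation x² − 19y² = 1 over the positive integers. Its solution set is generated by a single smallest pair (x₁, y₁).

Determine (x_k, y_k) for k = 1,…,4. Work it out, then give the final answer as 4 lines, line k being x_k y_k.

170 39
57799 13260
19651490 4508361
6681448801 1532829480

[4; 2,1,3,1,2,8] for √19; ℓ=6 ⇒ convergent index 5
step 0: (4, 1)  from 4·(1,0) + (0,1)
step 1: (9, 2)  from 2·(4,1) + (1,0)
…
step 3: (48, 11)  from 3·(13,3) + (9,2)
step 4: (61, 14)  from 1·(48,11) + (13,3)
step 5: (170, 39)  from 2·(61,14) + (48,11)
→ (170, 39).  Check: 170²=28900, 19·39²=28899, difference 1.
(x_2, y_2) = (170·170 + 19·39·39, 170·39 + 39·170) = (57799, 13260)
(x_3, y_3) = (170·57799 + 19·39·13260, 170·13260 + 39·57799) = (19651490, 4508361)
(x_4, y_4) = (170·19651490 + 19·39·4508361, 170·4508361 + 39·19651490) = (6681448801, 1532829480)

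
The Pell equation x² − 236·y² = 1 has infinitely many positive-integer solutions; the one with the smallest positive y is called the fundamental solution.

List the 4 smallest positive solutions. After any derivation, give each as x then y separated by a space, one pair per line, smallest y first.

d=236: √d = [15; 2,1,3,5,1,6,1,5,3,1,2,30] (ℓ=12, even), read p_11/q_11
step 0: (15, 1)  from 15·(1,0) + (0,1)
…
step 2: (46, 3)  from 1·(31,2) + (15,1)
step 3: (169, 11)  from 3·(46,3) + (31,2)
…
step 6: (7251, 472)  from 6·(1060,69) + (891,58)
step 7: (8311, 541)  from 1·(7251,472) + (1060,69)
step 8: (48806, 3177)  from 5·(8311,541) + (7251,472)
step 9: (154729, 10072)  from 3·(48806,3177) + (8311,541)
step 10: (203535, 13249)  from 1·(154729,10072) + (48806,3177)
step 11: (561799, 36570)  from 2·(203535,13249) + (154729,10072)
→ (561799, 36570).  Check: 561799²=315618116401, 236·36570²=315618116400, difference 1.
(x_2, y_2) = (561799·561799 + 236·36570·36570, 561799·36570 + 36570·561799) = (631236232801, 41089978860)
(x_3, y_3) = (561799·631236232801 + 236·36570·41089978860, 561799·41089978860 + 36570·631236232801) = (709255768702176199, 46168618067101710)
(x_4, y_4) = (561799·709255768702176199 + 236·36570·46168618067101710, 561799·46168618067101710 + 36570·709255768702176199) = (796918363201596536611201, 51874966922918257173720)

561799 36570
631236232801 41089978860
709255768702176199 46168618067101710
796918363201596536611201 51874966922918257173720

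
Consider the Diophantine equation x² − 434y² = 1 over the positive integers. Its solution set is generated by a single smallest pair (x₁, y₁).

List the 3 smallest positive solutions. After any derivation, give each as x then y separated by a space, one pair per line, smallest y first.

125 6
31249 1500
7812125 374994

√434 → a₀=20, period (1,4,1,40); ℓ=4 even so k=3
a_0=20:  p_0=20·1+0=20,  q_0=20·0+1=1
a_1=1:  p_1=1·20+1=21,  q_1=1·1+0=1
a_2=4:  p_2=4·21+20=104,  q_2=4·1+1=5
a_3=1:  p_3=1·104+21=125,  q_3=1·5+1=6
(x₁, y₁) = (125, 6);  125² − 434·6² = 1 ✓
(x_2, y_2) = (125·125 + 434·6·6, 125·6 + 6·125) = (31249, 1500)
(x_3, y_3) = (125·31249 + 434·6·1500, 125·1500 + 6·31249) = (7812125, 374994)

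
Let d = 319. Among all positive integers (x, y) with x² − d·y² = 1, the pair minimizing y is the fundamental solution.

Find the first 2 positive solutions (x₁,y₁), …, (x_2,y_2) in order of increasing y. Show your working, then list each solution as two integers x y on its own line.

√319 → a₀=17, period (1,6,5,1,4,…,6,1,34); ℓ=14 even so k=13
k=0  a_k=17  p_k/q_k = 17/1
k=1  a_k=1  p_k/q_k = 18/1
k=2  a_k=6  p_k/q_k = 125/7
k=3  a_k=5  p_k/q_k = 643/36
k=4  a_k=1  p_k/q_k = 768/43
…
k=6  a_k=3  p_k/q_k = 11913/667
k=7  a_k=1  p_k/q_k = 15628/875
k=8  a_k=3  p_k/q_k = 58797/3292
k=9  a_k=4  p_k/q_k = 250816/14043
k=10  a_k=1  p_k/q_k = 309613/17335
…
k=12  a_k=6  p_k/q_k = 11102899/621643
k=13  a_k=1  p_k/q_k = 12901780/722361
(x₁, y₁) = (12901780, 722361);  12901780² − 319·722361² = 1 ✓
n=2: (12901780,722361)∘(12901780,722361) = (12901780·12901780+319·722361·722361, 12901780·722361+722361·12901780) = (332911854336799,18639485405160)

12901780 722361
332911854336799 18639485405160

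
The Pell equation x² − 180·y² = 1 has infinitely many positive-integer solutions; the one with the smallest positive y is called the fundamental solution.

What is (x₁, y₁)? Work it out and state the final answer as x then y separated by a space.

161 12

√180 → a₀=13, period (2,2,2,26); ℓ=4 even so k=3
k=0  a_k=13  p_k/q_k = 13/1
k=1  a_k=2  p_k/q_k = 27/2
k=2  a_k=2  p_k/q_k = 67/5
k=3  a_k=2  p_k/q_k = 161/12
→ (161, 12).  Check: 161²=25921, 180·12²=25920, difference 1.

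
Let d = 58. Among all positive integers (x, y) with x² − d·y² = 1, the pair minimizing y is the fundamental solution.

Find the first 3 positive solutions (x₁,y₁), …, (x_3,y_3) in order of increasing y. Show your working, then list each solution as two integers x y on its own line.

19603 2574
768555217 100916244
30131975818099 3956522259690

[7; 1,1,1,1,1,1,14] for √58; ℓ=7 ⇒ convergent index 13
a_0=7:  p_0=7·1+0=7,  q_0=7·0+1=1
…
a_2=1:  p_2=1·8+7=15,  q_2=1·1+1=2
…
a_6=1:  p_6=1·61+38=99,  q_6=1·8+5=13
…
a_11=1:  p_11=1·4539+2993=7532,  q_11=1·596+393=989
a_12=1:  p_12=1·7532+4539=12071,  q_12=1·989+596=1585
a_13=1:  p_13=1·12071+7532=19603,  q_13=1·1585+989=2574
→ (19603, 2574).  Check: 19603²=384277609, 58·2574²=384277608, difference 1.
(19603+2574√58)^2 = 768555217 + 100916244√58
(19603+2574√58)^3 = 30131975818099 + 3956522259690√58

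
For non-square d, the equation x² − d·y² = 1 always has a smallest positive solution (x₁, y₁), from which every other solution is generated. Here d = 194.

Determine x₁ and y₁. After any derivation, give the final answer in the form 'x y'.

195 14

√194 → a₀=13, period (1,12,1,26); ℓ=4 even so k=3
k=0  a_k=13  p_k/q_k = 13/1
…
k=2  a_k=12  p_k/q_k = 181/13
k=3  a_k=1  p_k/q_k = 195/14
fundamental: x₁=195, y₁=14  (since 38025 − 194·196 = 1)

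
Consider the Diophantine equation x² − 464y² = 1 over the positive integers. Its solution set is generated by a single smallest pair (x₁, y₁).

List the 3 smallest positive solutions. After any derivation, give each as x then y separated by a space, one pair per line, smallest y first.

9801 455
192119201 8918910
3765920568201 174828473365

√464 = [21; 1,1,5,1,1,1,5,1,1,42, …], period ℓ=10 (even) → k=9
a_0=21:  p_0=21·1+0=21,  q_0=21·0+1=1
a_1=1:  p_1=1·21+1=22,  q_1=1·1+0=1
a_2=1:  p_2=1·22+21=43,  q_2=1·1+1=2
a_3=5:  p_3=5·43+22=237,  q_3=5·2+1=11
…
a_5=1:  p_5=1·280+237=517,  q_5=1·13+11=24
a_6=1:  p_6=1·517+280=797,  q_6=1·24+13=37
a_7=5:  p_7=5·797+517=4502,  q_7=5·37+24=209
a_8=1:  p_8=1·4502+797=5299,  q_8=1·209+37=246
a_9=1:  p_9=1·5299+4502=9801,  q_9=1·246+209=455
fundamental: x₁=9801, y₁=455  (since 96059601 − 464·207025 = 1)
(x_2, y_2) = (9801·9801 + 464·455·455, 9801·455 + 455·9801) = (192119201, 8918910)
(x_3, y_3) = (9801·192119201 + 464·455·8918910, 9801·8918910 + 455·192119201) = (3765920568201, 174828473365)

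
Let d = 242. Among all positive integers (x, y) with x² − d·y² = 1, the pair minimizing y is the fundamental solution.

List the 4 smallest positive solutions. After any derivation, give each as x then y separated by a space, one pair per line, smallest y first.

19601 1260
768398401 49394520
30122754096401 1936363971780
1180872205318713601 75909340372325040

d=242: √d = [15; 1,1,3,1,14,1,3,1,1,30] (ℓ=10, even), read p_9/q_9
i=0: a=15 ⇒ p=15, q=1
i=1: a=1 ⇒ p=16, q=1
…
i=3: a=3 ⇒ p=109, q=7
i=4: a=1 ⇒ p=140, q=9
…
i=7: a=3 ⇒ p=8696, q=559
i=8: a=1 ⇒ p=10905, q=701
i=9: a=1 ⇒ p=19601, q=1260
→ (19601, 1260).  Check: 19601²=384199201, 242·1260²=384199200, difference 1.
n=2: (19601,1260)∘(19601,1260) = (19601·19601+242·1260·1260, 19601·1260+1260·19601) = (768398401,49394520)
n=3: (768398401,49394520)∘(19601,1260) = (19601·768398401+242·1260·49394520, 19601·49394520+1260·768398401) = (30122754096401,1936363971780)
n=4: (30122754096401,1936363971780)∘(19601,1260) = (19601·30122754096401+242·1260·1936363971780, 19601·1936363971780+1260·30122754096401) = (1180872205318713601,75909340372325040)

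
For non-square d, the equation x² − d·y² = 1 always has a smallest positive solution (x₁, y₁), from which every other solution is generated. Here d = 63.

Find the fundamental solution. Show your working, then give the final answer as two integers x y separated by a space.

d=63: √d = [7; 1,14] (ℓ=2, even), read p_1/q_1
i=0: a=7 ⇒ p=7, q=1
i=1: a=1 ⇒ p=8, q=1
→ (8, 1).  Check: 8²=64, 63·1²=63, difference 1.

8 1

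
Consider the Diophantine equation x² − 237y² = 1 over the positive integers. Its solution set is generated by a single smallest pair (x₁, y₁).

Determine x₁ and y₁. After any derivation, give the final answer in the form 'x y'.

228151 14820

√237 = [15; 2,1,1,7,10,7,1,1,2,30, …], period ℓ=10 (even) → k=9
k=0  a_k=15  p_k/q_k = 15/1
k=1  a_k=2  p_k/q_k = 31/2
…
k=3  a_k=1  p_k/q_k = 77/5
…
k=7  a_k=1  p_k/q_k = 48001/3118
k=8  a_k=1  p_k/q_k = 90075/5851
k=9  a_k=2  p_k/q_k = 228151/14820
→ (228151, 14820).  Check: 228151²=52052878801, 237·14820²=52052878800, difference 1.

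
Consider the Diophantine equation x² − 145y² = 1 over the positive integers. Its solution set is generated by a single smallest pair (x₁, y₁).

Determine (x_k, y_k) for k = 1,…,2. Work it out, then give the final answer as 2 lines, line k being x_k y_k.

[12; 24] for √145; ℓ=1 ⇒ convergent index 1
step 0: (12, 1)  from 12·(1,0) + (0,1)
step 1: (289, 24)  from 24·(12,1) + (1,0)
(x₁, y₁) = (289, 24);  289² − 145·24² = 1 ✓
(x_2, y_2) = (289·289 + 145·24·24, 289·24 + 24·289) = (167041, 13872)

289 24
167041 13872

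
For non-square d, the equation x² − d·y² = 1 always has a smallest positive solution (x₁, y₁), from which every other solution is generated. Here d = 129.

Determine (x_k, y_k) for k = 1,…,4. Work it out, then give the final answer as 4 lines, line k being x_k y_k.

16855 1484
568182049 50025640
19153416854935 1686364322916
645661681611676801 56847341275472720

√129 → a₀=11, period (2,1,3,1,6,1,3,1,2,22); ℓ=10 even so k=9
a_0=11:  p_0=11·1+0=11,  q_0=11·0+1=1
…
a_4=1:  p_4=1·125+34=159,  q_4=1·11+3=14
a_5=6:  p_5=6·159+125=1079,  q_5=6·14+11=95
…
a_8=1:  p_8=1·4793+1238=6031,  q_8=1·422+109=531
a_9=2:  p_9=2·6031+4793=16855,  q_9=2·531+422=1484
→ (16855, 1484).  Check: 16855²=284091025, 129·1484²=284091024, difference 1.
k=2:  x_2 = 16855·16855+129·1484·1484 = 568182049,  y_2 = 16855·1484+1484·16855 = 50025640
k=3:  x_3 = 16855·568182049+129·1484·50025640 = 19153416854935,  y_3 = 16855·50025640+1484·568182049 = 1686364322916
k=4:  x_4 = 16855·19153416854935+129·1484·1686364322916 = 645661681611676801,  y_4 = 16855·1686364322916+1484·19153416854935 = 56847341275472720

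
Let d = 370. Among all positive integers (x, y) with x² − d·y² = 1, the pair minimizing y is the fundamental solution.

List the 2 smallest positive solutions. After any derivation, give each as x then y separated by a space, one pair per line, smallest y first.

d=370: √d = [19; 4,4,38] (ℓ=3, odd), read p_5/q_5
k=0  a_k=19  p_k/q_k = 19/1
…
k=2  a_k=4  p_k/q_k = 327/17
…
k=4  a_k=4  p_k/q_k = 50339/2617
k=5  a_k=4  p_k/q_k = 213859/11118
→ (213859, 11118).  Check: 213859²=45735671881, 370·11118²=45735671880, difference 1.
(x_2, y_2) = (213859·213859 + 370·11118·11118, 213859·11118 + 11118·213859) = (91471343761, 4755368724)

213859 11118
91471343761 4755368724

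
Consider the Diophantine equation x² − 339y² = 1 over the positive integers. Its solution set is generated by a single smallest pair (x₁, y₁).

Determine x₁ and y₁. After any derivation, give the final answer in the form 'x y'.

[18; 2,2,2,1,17,1,2,2,2,36] for √339; ℓ=10 ⇒ convergent index 9
i=0: a=18 ⇒ p=18, q=1
…
i=6: a=1 ⇒ p=5855, q=318
…
i=8: a=2 ⇒ p=40359, q=2192
i=9: a=2 ⇒ p=97970, q=5321
→ (97970, 5321).  Check: 97970²=9598120900, 339·5321²=9598120899, difference 1.

97970 5321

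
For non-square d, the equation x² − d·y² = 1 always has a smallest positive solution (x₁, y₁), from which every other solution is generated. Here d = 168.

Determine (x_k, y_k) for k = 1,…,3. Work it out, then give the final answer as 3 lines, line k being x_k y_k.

d=168: √d = [12; 1,24] (ℓ=2, even), read p_1/q_1
a_0=12:  p_0=12·1+0=12,  q_0=12·0+1=1
a_1=1:  p_1=1·12+1=13,  q_1=1·1+0=1
(x₁, y₁) = (13, 1);  13² − 168·1² = 1 ✓
(x_2, y_2) = (13·13 + 168·1·1, 13·1 + 1·13) = (337, 26)
(x_3, y_3) = (13·337 + 168·1·26, 13·26 + 1·337) = (8749, 675)

13 1
337 26
8749 675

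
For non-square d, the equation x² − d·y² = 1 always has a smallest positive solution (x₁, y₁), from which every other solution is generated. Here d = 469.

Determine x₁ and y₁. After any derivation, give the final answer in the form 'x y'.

d=469: √d = [21; 1,1,1,10,6,10,1,1,1,42] (ℓ=10, even), read p_9/q_9
step 0: (21, 1)  from 21·(1,0) + (0,1)
step 1: (22, 1)  from 1·(21,1) + (1,0)
…
step 3: (65, 3)  from 1·(43,2) + (22,1)
step 4: (693, 32)  from 10·(65,3) + (43,2)
step 5: (4223, 195)  from 6·(693,32) + (65,3)
step 6: (42923, 1982)  from 10·(4223,195) + (693,32)
…
step 8: (90069, 4159)  from 1·(47146,2177) + (42923,1982)
step 9: (137215, 6336)  from 1·(90069,4159) + (47146,2177)
fundamental: x₁=137215, y₁=6336  (since 18827956225 − 469·40144896 = 1)

137215 6336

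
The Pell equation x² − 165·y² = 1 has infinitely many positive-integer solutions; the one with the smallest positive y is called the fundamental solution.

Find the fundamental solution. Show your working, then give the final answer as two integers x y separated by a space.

1079 84

√165 → a₀=12, period (1,5,2,5,1,24); ℓ=6 even so k=5
step 0: (12, 1)  from 12·(1,0) + (0,1)
step 1: (13, 1)  from 1·(12,1) + (1,0)
…
step 3: (167, 13)  from 2·(77,6) + (13,1)
step 4: (912, 71)  from 5·(167,13) + (77,6)
step 5: (1079, 84)  from 1·(912,71) + (167,13)
fundamental: x₁=1079, y₁=84  (since 1164241 − 165·7056 = 1)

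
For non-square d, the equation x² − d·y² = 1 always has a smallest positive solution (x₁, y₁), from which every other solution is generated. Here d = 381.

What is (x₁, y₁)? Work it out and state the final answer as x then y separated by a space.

1015 52

√381 = [19; 1,1,12,1,1,38, …], period ℓ=6 (even) → k=5
a_0=19:  p_0=19·1+0=19,  q_0=19·0+1=1
…
a_3=12:  p_3=12·39+20=488,  q_3=12·2+1=25
a_4=1:  p_4=1·488+39=527,  q_4=1·25+2=27
a_5=1:  p_5=1·527+488=1015,  q_5=1·27+25=52
fundamental: x₁=1015, y₁=52  (since 1030225 − 381·2704 = 1)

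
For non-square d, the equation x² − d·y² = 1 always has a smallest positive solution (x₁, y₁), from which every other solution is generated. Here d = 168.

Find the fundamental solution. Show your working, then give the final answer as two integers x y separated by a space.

√168 = [12; 1,24, …], period ℓ=2 (even) → k=1
a_0=12:  p_0=12·1+0=12,  q_0=12·0+1=1
a_1=1:  p_1=1·12+1=13,  q_1=1·1+0=1
→ (13, 1).  Check: 13²=169, 168·1²=168, difference 1.

13 1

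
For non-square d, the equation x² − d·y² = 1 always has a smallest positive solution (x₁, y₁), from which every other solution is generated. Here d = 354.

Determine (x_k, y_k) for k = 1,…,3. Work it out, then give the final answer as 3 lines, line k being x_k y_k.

√354 → a₀=18, period (1,4,2,2,18,2,2,4,1,36); ℓ=10 even so k=9
k=0  a_k=18  p_k/q_k = 18/1
k=1  a_k=1  p_k/q_k = 19/1
…
k=4  a_k=2  p_k/q_k = 508/27
…
k=6  a_k=2  p_k/q_k = 19210/1021
…
k=8  a_k=4  p_k/q_k = 210294/11177
k=9  a_k=1  p_k/q_k = 258065/13716
(x₁, y₁) = (258065, 13716);  258065² − 354·13716² = 1 ✓
(x_2, y_2) = (258065·258065 + 354·13716·13716, 258065·13716 + 13716·258065) = (133195088449, 7079239080)
(x_3, y_3) = (258065·133195088449 + 354·13716·7079239080, 258065·7079239080 + 13716·133195088449) = (68745981000924305, 3653807666346684)

258065 13716
133195088449 7079239080
68745981000924305 3653807666346684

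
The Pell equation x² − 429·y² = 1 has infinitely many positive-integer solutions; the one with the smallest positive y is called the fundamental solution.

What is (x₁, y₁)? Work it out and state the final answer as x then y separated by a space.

√429 = [20; 1,2,2,9,1,12,1,9,2,2,1,40, …], period ℓ=12 (even) → k=11
i=0: a=20 ⇒ p=20, q=1
…
i=2: a=2 ⇒ p=62, q=3
…
i=10: a=2 ⇒ p=1085636, q=52415
i=11: a=1 ⇒ p=1524095, q=73584
→ (1524095, 73584).  Check: 1524095²=2322865569025, 429·73584²=2322865569024, difference 1.

1524095 73584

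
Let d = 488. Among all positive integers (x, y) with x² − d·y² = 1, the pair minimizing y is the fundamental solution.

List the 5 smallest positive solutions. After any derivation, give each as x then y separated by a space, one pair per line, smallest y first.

√488 → a₀=22, period (11,44); ℓ=2 even so k=1
step 0: (22, 1)  from 22·(1,0) + (0,1)
step 1: (243, 11)  from 11·(22,1) + (1,0)
→ (243, 11).  Check: 243²=59049, 488·11²=59048, difference 1.
k=2:  x_2 = 243·243+488·11·11 = 118097,  y_2 = 243·11+11·243 = 5346
k=3:  x_3 = 243·118097+488·11·5346 = 57394899,  y_3 = 243·5346+11·118097 = 2598145
k=4:  x_4 = 243·57394899+488·11·2598145 = 27893802817,  y_4 = 243·2598145+11·57394899 = 1262693124
k=5:  x_5 = 243·27893802817+488·11·1262693124 = 13556330774163,  y_5 = 243·1262693124+11·27893802817 = 613666260119

243 11
118097 5346
57394899 2598145
27893802817 1262693124
13556330774163 613666260119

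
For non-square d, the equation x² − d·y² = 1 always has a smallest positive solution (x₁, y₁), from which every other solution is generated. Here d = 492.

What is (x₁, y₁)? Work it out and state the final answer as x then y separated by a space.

29767 1342

d=492: √d = [22; 5,1,1,10,1,1,5,44] (ℓ=8, even), read p_7/q_7
k=0  a_k=22  p_k/q_k = 22/1
k=1  a_k=5  p_k/q_k = 111/5
…
k=4  a_k=10  p_k/q_k = 2573/116
…
k=6  a_k=1  p_k/q_k = 5390/243
k=7  a_k=5  p_k/q_k = 29767/1342
fundamental: x₁=29767, y₁=1342  (since 886074289 − 492·1800964 = 1)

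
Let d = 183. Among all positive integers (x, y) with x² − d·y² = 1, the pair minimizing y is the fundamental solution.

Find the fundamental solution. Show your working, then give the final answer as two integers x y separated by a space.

487 36

√183 = [13; 1,1,8,1,1,26, …], period ℓ=6 (even) → k=5
k=0  a_k=13  p_k/q_k = 13/1
k=1  a_k=1  p_k/q_k = 14/1
k=2  a_k=1  p_k/q_k = 27/2
…
k=4  a_k=1  p_k/q_k = 257/19
k=5  a_k=1  p_k/q_k = 487/36
fundamental: x₁=487, y₁=36  (since 237169 − 183·1296 = 1)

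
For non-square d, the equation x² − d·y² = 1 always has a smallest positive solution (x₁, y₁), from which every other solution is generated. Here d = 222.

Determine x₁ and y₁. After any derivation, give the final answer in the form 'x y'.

149 10

√222 = [14; 1,8,1,28, …], period ℓ=4 (even) → k=3
i=0: a=14 ⇒ p=14, q=1
…
i=2: a=8 ⇒ p=134, q=9
i=3: a=1 ⇒ p=149, q=10
(x₁, y₁) = (149, 10);  149² − 222·10² = 1 ✓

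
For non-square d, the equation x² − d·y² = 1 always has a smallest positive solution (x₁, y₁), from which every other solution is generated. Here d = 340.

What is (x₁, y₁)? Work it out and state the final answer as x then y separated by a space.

285769 15498

d=340: √d = [18; 2,3,1,1,1,…,3,2,36] (ℓ=14, even), read p_13/q_13
a_0=18:  p_0=18·1+0=18,  q_0=18·0+1=1
…
a_2=3:  p_2=3·37+18=129,  q_2=3·2+1=7
…
a_6=1:  p_6=1·461+295=756,  q_6=1·25+16=41
a_7=8:  p_7=8·756+461=6509,  q_7=8·41+25=353
a_8=1:  p_8=1·6509+756=7265,  q_8=1·353+41=394
…
a_11=1:  p_11=1·21039+13774=34813,  q_11=1·1141+747=1888
a_12=3:  p_12=3·34813+21039=125478,  q_12=3·1888+1141=6805
a_13=2:  p_13=2·125478+34813=285769,  q_13=2·6805+1888=15498
→ (285769, 15498).  Check: 285769²=81663921361, 340·15498²=81663921360, difference 1.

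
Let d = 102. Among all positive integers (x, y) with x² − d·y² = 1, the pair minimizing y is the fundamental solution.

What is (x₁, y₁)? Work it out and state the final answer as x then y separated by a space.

√102 = [10; 10,20, …], period ℓ=2 (even) → k=1
a_0=10:  p_0=10·1+0=10,  q_0=10·0+1=1
a_1=10:  p_1=10·10+1=101,  q_1=10·1+0=10
→ (101, 10).  Check: 101²=10201, 102·10²=10200, difference 1.

101 10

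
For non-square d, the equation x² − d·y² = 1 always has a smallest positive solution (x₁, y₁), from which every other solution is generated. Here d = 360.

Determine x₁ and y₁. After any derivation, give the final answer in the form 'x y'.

19 1

√360 = [18; 1,36, …], period ℓ=2 (even) → k=1
i=0: a=18 ⇒ p=18, q=1
i=1: a=1 ⇒ p=19, q=1
fundamental: x₁=19, y₁=1  (since 361 − 360·1 = 1)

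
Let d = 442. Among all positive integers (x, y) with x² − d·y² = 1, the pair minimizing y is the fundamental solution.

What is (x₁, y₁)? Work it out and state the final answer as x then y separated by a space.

d=442: √d = [21; 42] (ℓ=1, odd), read p_1/q_1
step 0: (21, 1)  from 21·(1,0) + (0,1)
step 1: (883, 42)  from 42·(21,1) + (1,0)
→ (883, 42).  Check: 883²=779689, 442·42²=779688, difference 1.

883 42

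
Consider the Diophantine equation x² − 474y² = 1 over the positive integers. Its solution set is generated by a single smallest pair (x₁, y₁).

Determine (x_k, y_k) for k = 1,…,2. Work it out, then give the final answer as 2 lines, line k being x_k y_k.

√474 = [21; 1,3,2,1,1,…,3,1,42, …], period ℓ=14 (even) → k=13
k=0  a_k=21  p_k/q_k = 21/1
…
k=2  a_k=3  p_k/q_k = 87/4
…
k=8  a_k=1  p_k/q_k = 5813/267
…
k=11  a_k=2  p_k/q_k = 44218/2031
k=12  a_k=3  p_k/q_k = 149331/6859
k=13  a_k=1  p_k/q_k = 193549/8890
(x₁, y₁) = (193549, 8890);  193549² − 474·8890² = 1 ✓
n=2: (193549,8890)∘(193549,8890) = (193549·193549+474·8890·8890, 193549·8890+8890·193549) = (74922430801,3441301220)

193549 8890
74922430801 3441301220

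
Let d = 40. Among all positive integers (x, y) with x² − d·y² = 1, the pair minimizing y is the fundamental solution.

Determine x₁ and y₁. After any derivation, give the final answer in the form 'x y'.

√40 → a₀=6, period (3,12); ℓ=2 even so k=1
i=0: a=6 ⇒ p=6, q=1
i=1: a=3 ⇒ p=19, q=3
fundamental: x₁=19, y₁=3  (since 361 − 40·9 = 1)

19 3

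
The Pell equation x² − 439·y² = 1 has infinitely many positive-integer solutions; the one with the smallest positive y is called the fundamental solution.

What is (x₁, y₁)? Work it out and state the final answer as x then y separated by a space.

440 21

d=439: √d = [20; 1,19,1,40] (ℓ=4, even), read p_3/q_3
step 0: (20, 1)  from 20·(1,0) + (0,1)
…
step 2: (419, 20)  from 19·(21,1) + (20,1)
step 3: (440, 21)  from 1·(419,20) + (21,1)
fundamental: x₁=440, y₁=21  (since 193600 − 439·441 = 1)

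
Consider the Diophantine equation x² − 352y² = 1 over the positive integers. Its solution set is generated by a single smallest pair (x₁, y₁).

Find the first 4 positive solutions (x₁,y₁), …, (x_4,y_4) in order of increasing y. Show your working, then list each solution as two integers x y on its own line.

77617 4137
12048797377 642203058
1870383011943601 99691749501435
290347036464004160257 15475549041463557732

√352 → a₀=18, period (1,3,5,9,5,3,1,36); ℓ=8 even so k=7
step 0: (18, 1)  from 18·(1,0) + (0,1)
step 1: (19, 1)  from 1·(18,1) + (1,0)
step 2: (75, 4)  from 3·(19,1) + (18,1)
step 3: (394, 21)  from 5·(75,4) + (19,1)
…
step 6: (59118, 3151)  from 3·(18499,986) + (3621,193)
step 7: (77617, 4137)  from 1·(59118,3151) + (18499,986)
→ (77617, 4137).  Check: 77617²=6024398689, 352·4137²=6024398688, difference 1.
n=2: (77617,4137)∘(77617,4137) = (77617·77617+352·4137·4137, 77617·4137+4137·77617) = (12048797377,642203058)
n=3: (12048797377,642203058)∘(77617,4137) = (77617·12048797377+352·4137·642203058, 77617·642203058+4137·12048797377) = (1870383011943601,99691749501435)
n=4: (1870383011943601,99691749501435)∘(77617,4137) = (77617·1870383011943601+352·4137·99691749501435, 77617·99691749501435+4137·1870383011943601) = (290347036464004160257,15475549041463557732)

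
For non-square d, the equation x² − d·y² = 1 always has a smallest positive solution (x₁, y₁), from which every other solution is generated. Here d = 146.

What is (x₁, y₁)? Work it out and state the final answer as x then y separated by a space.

d=146: √d = [12; 12,24] (ℓ=2, even), read p_1/q_1
a_0=12:  p_0=12·1+0=12,  q_0=12·0+1=1
a_1=12:  p_1=12·12+1=145,  q_1=12·1+0=12
→ (145, 12).  Check: 145²=21025, 146·12²=21024, difference 1.

145 12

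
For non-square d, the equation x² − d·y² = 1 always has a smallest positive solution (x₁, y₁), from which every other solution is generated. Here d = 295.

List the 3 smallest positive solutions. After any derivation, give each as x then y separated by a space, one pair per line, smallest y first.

[17; 5,1,2,3,2,6,2,3,2,1,5,34] for √295; ℓ=12 ⇒ convergent index 11
a_0=17:  p_0=17·1+0=17,  q_0=17·0+1=1
…
a_2=1:  p_2=1·86+17=103,  q_2=1·5+1=6
…
a_5=2:  p_5=2·979+292=2250,  q_5=2·57+17=131
…
a_7=2:  p_7=2·14479+2250=31208,  q_7=2·843+131=1817
…
a_9=2:  p_9=2·108103+31208=247414,  q_9=2·6294+1817=14405
a_10=1:  p_10=1·247414+108103=355517,  q_10=1·14405+6294=20699
a_11=5:  p_11=5·355517+247414=2024999,  q_11=5·20699+14405=117900
→ (2024999, 117900).  Check: 2024999²=4100620950001, 295·117900²=4100620950000, difference 1.
(2024999+117900√295)^2 = 8201241900001 + 477494764200√295
(2024999+117900√295)^3 = 33215013292518224999 + 1933852840020353700√295

2024999 117900
8201241900001 477494764200
33215013292518224999 1933852840020353700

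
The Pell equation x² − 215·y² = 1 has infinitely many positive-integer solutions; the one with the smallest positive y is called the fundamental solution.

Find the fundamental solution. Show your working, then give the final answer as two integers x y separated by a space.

44 3

d=215: √d = [14; 1,1,1,28] (ℓ=4, even), read p_3/q_3
i=0: a=14 ⇒ p=14, q=1
i=1: a=1 ⇒ p=15, q=1
i=2: a=1 ⇒ p=29, q=2
i=3: a=1 ⇒ p=44, q=3
fundamental: x₁=44, y₁=3  (since 1936 − 215·9 = 1)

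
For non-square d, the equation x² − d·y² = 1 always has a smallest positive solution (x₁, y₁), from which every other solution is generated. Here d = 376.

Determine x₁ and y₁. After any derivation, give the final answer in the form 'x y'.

2143295 110532

√376 → a₀=19, period (2,1,1,3,1,…,1,2,38); ℓ=16 even so k=15
k=0  a_k=19  p_k/q_k = 19/1
k=1  a_k=2  p_k/q_k = 39/2
k=2  a_k=1  p_k/q_k = 58/3
…
k=6  a_k=2  p_k/q_k = 1241/64
…
k=9  a_k=2  p_k/q_k = 28834/1487
k=10  a_k=2  p_k/q_k = 70621/3642
…
k=12  a_k=3  p_k/q_k = 368986/19029
k=13  a_k=1  p_k/q_k = 468441/24158
k=14  a_k=1  p_k/q_k = 837427/43187
k=15  a_k=2  p_k/q_k = 2143295/110532
(x₁, y₁) = (2143295, 110532);  2143295² − 376·110532² = 1 ✓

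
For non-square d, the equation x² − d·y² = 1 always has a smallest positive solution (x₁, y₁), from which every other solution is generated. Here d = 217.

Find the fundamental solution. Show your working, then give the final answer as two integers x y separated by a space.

3844063 260952

[14; 1,2,1,2,1,…,2,1,28] for √217; ℓ=16 ⇒ convergent index 15
i=0: a=14 ⇒ p=14, q=1
i=1: a=1 ⇒ p=15, q=1
i=2: a=2 ⇒ p=44, q=3
i=3: a=1 ⇒ p=59, q=4
i=4: a=2 ⇒ p=162, q=11
i=5: a=1 ⇒ p=221, q=15
i=6: a=1 ⇒ p=383, q=26
i=7: a=9 ⇒ p=3668, q=249
i=8: a=4 ⇒ p=15055, q=1022
i=9: a=9 ⇒ p=139163, q=9447
…
i=12: a=2 ⇒ p=740980, q=50301
i=13: a=1 ⇒ p=1034361, q=70217
i=14: a=2 ⇒ p=2809702, q=190735
i=15: a=1 ⇒ p=3844063, q=260952
(x₁, y₁) = (3844063, 260952);  3844063² − 217·260952² = 1 ✓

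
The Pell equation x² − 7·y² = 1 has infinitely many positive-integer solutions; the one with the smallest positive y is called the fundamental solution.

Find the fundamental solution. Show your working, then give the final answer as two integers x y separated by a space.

8 3

√7 = [2; 1,1,1,4, …], period ℓ=4 (even) → k=3
step 0: (2, 1)  from 2·(1,0) + (0,1)
step 1: (3, 1)  from 1·(2,1) + (1,0)
step 2: (5, 2)  from 1·(3,1) + (2,1)
step 3: (8, 3)  from 1·(5,2) + (3,1)
(x₁, y₁) = (8, 3);  8² − 7·3² = 1 ✓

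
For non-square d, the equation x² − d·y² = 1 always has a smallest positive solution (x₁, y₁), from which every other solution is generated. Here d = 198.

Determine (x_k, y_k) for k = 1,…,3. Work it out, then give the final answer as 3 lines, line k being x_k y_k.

197 14
77617 5516
30580901 2173290

d=198: √d = [14; 14,28] (ℓ=2, even), read p_1/q_1
k=0  a_k=14  p_k/q_k = 14/1
k=1  a_k=14  p_k/q_k = 197/14
→ (197, 14).  Check: 197²=38809, 198·14²=38808, difference 1.
(x_2, y_2) = (197·197 + 198·14·14, 197·14 + 14·197) = (77617, 5516)
(x_3, y_3) = (197·77617 + 198·14·5516, 197·5516 + 14·77617) = (30580901, 2173290)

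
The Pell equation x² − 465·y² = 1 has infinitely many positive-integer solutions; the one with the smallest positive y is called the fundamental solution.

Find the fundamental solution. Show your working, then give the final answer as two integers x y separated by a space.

√465 = [21; 1,1,3,2,2,2,3,1,1,42, …], period ℓ=10 (even) → k=9
a_0=21:  p_0=21·1+0=21,  q_0=21·0+1=1
a_1=1:  p_1=1·21+1=22,  q_1=1·1+0=1
…
a_4=2:  p_4=2·151+43=345,  q_4=2·7+2=16
…
a_6=2:  p_6=2·841+345=2027,  q_6=2·39+16=94
a_7=3:  p_7=3·2027+841=6922,  q_7=3·94+39=321
a_8=1:  p_8=1·6922+2027=8949,  q_8=1·321+94=415
a_9=1:  p_9=1·8949+6922=15871,  q_9=1·415+321=736
→ (15871, 736).  Check: 15871²=251888641, 465·736²=251888640, difference 1.

15871 736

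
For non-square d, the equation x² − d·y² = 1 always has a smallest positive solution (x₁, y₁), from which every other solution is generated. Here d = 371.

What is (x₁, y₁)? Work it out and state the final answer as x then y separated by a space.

d=371: √d = [19; 3,1,4,1,3,38] (ℓ=6, even), read p_5/q_5
a_0=19:  p_0=19·1+0=19,  q_0=19·0+1=1
a_1=3:  p_1=3·19+1=58,  q_1=3·1+0=3
a_2=1:  p_2=1·58+19=77,  q_2=1·3+1=4
a_3=4:  p_3=4·77+58=366,  q_3=4·4+3=19
a_4=1:  p_4=1·366+77=443,  q_4=1·19+4=23
a_5=3:  p_5=3·443+366=1695,  q_5=3·23+19=88
fundamental: x₁=1695, y₁=88  (since 2873025 − 371·7744 = 1)

1695 88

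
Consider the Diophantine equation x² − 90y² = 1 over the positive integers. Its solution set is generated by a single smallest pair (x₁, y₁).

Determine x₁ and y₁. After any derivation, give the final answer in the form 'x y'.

d=90: √d = [9; 2,18] (ℓ=2, even), read p_1/q_1
i=0: a=9 ⇒ p=9, q=1
i=1: a=2 ⇒ p=19, q=2
fundamental: x₁=19, y₁=2  (since 361 − 90·4 = 1)

19 2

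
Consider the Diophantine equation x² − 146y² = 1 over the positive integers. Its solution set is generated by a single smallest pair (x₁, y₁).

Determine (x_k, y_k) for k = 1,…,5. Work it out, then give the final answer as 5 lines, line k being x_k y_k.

d=146: √d = [12; 12,24] (ℓ=2, even), read p_1/q_1
step 0: (12, 1)  from 12·(1,0) + (0,1)
step 1: (145, 12)  from 12·(12,1) + (1,0)
fundamental: x₁=145, y₁=12  (since 21025 − 146·144 = 1)
(145+12√146)^2 = 42049 + 3480√146
(145+12√146)^3 = 12194065 + 1009188√146
(145+12√146)^4 = 3536236801 + 292661040√146
(145+12√146)^5 = 1025496478225 + 84870692412√146

145 12
42049 3480
12194065 1009188
3536236801 292661040
1025496478225 84870692412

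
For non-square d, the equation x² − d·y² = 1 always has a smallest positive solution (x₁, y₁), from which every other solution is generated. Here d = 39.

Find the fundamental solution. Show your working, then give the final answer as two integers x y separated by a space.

25 4

[6; 4,12] for √39; ℓ=2 ⇒ convergent index 1
i=0: a=6 ⇒ p=6, q=1
i=1: a=4 ⇒ p=25, q=4
→ (25, 4).  Check: 25²=625, 39·4²=624, difference 1.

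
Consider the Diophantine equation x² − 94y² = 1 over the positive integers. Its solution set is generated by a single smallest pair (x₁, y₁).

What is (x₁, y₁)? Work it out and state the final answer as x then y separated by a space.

2143295 221064

√94 = [9; 1,2,3,1,1,…,2,1,18, …], period ℓ=16 (even) → k=15
k=0  a_k=9  p_k/q_k = 9/1
k=1  a_k=1  p_k/q_k = 10/1
…
k=4  a_k=1  p_k/q_k = 126/13
…
k=7  a_k=1  p_k/q_k = 1464/151
k=8  a_k=8  p_k/q_k = 12953/1336
…
k=14  a_k=2  p_k/q_k = 1490361/153719
k=15  a_k=1  p_k/q_k = 2143295/221064
fundamental: x₁=2143295, y₁=221064  (since 4593713457025 − 94·48869292096 = 1)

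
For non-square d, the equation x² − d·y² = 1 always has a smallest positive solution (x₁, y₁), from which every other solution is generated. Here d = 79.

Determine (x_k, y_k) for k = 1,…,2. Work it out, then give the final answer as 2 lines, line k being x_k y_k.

80 9
12799 1440

√79 = [8; 1,7,1,16, …], period ℓ=4 (even) → k=3
i=0: a=8 ⇒ p=8, q=1
i=1: a=1 ⇒ p=9, q=1
i=2: a=7 ⇒ p=71, q=8
i=3: a=1 ⇒ p=80, q=9
(x₁, y₁) = (80, 9);  80² − 79·9² = 1 ✓
k=2:  x_2 = 80·80+79·9·9 = 12799,  y_2 = 80·9+9·80 = 1440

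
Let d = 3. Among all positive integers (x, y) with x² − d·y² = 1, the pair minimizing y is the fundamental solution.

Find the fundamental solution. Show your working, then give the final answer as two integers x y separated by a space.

2 1

d=3: √d = [1; 1,2] (ℓ=2, even), read p_1/q_1
a_0=1:  p_0=1·1+0=1,  q_0=1·0+1=1
a_1=1:  p_1=1·1+1=2,  q_1=1·1+0=1
→ (2, 1).  Check: 2²=4, 3·1²=3, difference 1.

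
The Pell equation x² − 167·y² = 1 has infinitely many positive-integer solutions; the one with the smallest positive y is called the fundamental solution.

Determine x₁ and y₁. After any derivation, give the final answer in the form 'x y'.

168 13

[12; 1,11,1,24] for √167; ℓ=4 ⇒ convergent index 3
k=0  a_k=12  p_k/q_k = 12/1
…
k=2  a_k=11  p_k/q_k = 155/12
k=3  a_k=1  p_k/q_k = 168/13
→ (168, 13).  Check: 168²=28224, 167·13²=28223, difference 1.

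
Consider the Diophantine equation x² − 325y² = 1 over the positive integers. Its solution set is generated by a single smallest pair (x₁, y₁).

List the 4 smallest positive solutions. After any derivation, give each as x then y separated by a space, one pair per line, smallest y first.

√325 → a₀=18, period (36); ℓ=1 odd so k=1
k=0  a_k=18  p_k/q_k = 18/1
k=1  a_k=36  p_k/q_k = 649/36
fundamental: x₁=649, y₁=36  (since 421201 − 325·1296 = 1)
(649+36√325)^2 = 842401 + 46728√325
(649+36√325)^3 = 1093435849 + 60652908√325
(649+36√325)^4 = 1419278889601 + 78727427856√325

649 36
842401 46728
1093435849 60652908
1419278889601 78727427856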